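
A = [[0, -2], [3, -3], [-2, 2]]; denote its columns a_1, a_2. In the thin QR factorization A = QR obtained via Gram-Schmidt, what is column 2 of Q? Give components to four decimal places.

a_1 = (0, 3, -2); ‖a_1‖ = 3.6056, so q_1 = (0.0000, 0.8321, -0.5547).
q_1·a_2 = 0.0000·(-2) + 0.8321·(-3) + (-0.5547)·2 = -3.6056.
u_2 = a_2 + 3.6056·q_1 = (-2.0000, 0.0000, 0.0000).
‖u_2‖ = 2.0000, so q_2 = (-1.0000, 0.0000, 0.0000).

q_2 = (-1.0000, 0.0000, 0.0000)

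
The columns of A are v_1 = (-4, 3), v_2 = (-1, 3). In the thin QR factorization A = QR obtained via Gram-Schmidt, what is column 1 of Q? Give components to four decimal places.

v_1 = (-4, 3); ‖v_1‖ = 5.0000, so e_1 = (-0.8000, 0.6000).

e_1 = (-0.8000, 0.6000)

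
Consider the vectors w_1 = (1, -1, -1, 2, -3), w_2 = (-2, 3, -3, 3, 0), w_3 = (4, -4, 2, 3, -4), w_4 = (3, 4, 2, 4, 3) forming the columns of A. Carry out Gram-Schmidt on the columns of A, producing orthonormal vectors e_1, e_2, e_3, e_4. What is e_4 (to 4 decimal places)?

e_4 = (0.7125, 0.6606, -0.0209, -0.2065, -0.1134)

w_1 = (1, -1, -1, 2, -3); ‖w_1‖ = 4.0000, so e_1 = (0.2500, -0.2500, -0.2500, 0.5000, -0.7500).
e_1·w_2 = 0.2500·(-2) + (-0.2500)·3 + (-0.2500)·(-3) + 0.5000·3 + (-0.7500)·0 = 1.0000.
u_2 = w_2 − 1.0000·e_1 = (-2.2500, 3.2500, -2.7500, 2.5000, 0.7500).
‖u_2‖ = 5.4772, so e_2 = (-0.4108, 0.5934, -0.5021, 0.4564, 0.1369).
e_1·w_3 = 0.2500·4 + (-0.2500)·(-4) + (-0.2500)·2 + 0.5000·3 + (-0.7500)·(-4) = 6.0000; e_2·w_3 = (-0.4108)·4 + 0.5934·(-4) + (-0.5021)·2 + 0.4564·3 + 0.1369·(-4) = -4.1992.
u_3 = w_3 − 6.0000·e_1 + 4.1992·e_2 = (0.7750, -0.0083, 1.3917, 1.9167, 1.0750).
‖u_3‖ = 2.7142, so e_3 = (0.2855, -0.0031, 0.5127, 0.7062, 0.3961).
e_1·w_4 = 0.2500·3 + (-0.2500)·4 + (-0.2500)·2 + 0.5000·4 + (-0.7500)·3 = -1.0000; e_2·w_4 = (-0.4108)·3 + 0.5934·4 + (-0.5021)·2 + 0.4564·4 + 0.1369·3 = 2.3735; e_3·w_4 = 0.2855·3 + (-0.0031)·4 + 0.5127·2 + 0.7062·4 + 0.3961·3 = 5.8827.
u_4 = w_4 + 1.0000·e_1 − 2.3735·e_2 − 5.8827·e_3 = (2.5452, 2.3597, -0.0747, -0.7376, -0.4050).
‖u_4‖ = 3.5721, so e_4 = (0.7125, 0.6606, -0.0209, -0.2065, -0.1134).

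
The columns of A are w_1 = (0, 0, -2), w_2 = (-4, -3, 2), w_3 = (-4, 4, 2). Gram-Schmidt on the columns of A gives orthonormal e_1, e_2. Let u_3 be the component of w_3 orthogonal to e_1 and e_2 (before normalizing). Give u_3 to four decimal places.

e_1 = w_1/‖w_1‖ = (0, 0, -2)/2.0000 = (0.0000, 0.0000, -1.0000).
r_{12} = e_1·w_2 = -2.0000.
u_2 = w_2 + 2.0000·e_1 = (-4.0000, -3.0000, 0.0000).
‖u_2‖ = 5.0000, so e_2 = (-0.8000, -0.6000, 0.0000).
r_{13} = e_1·w_3 = -2.0000; r_{23} = e_2·w_3 = 0.8000.
u_3 = w_3 + 2.0000·e_1 − 0.8000·e_2 = (-3.3600, 4.4800, 0.0000).

u_3 = (-3.3600, 4.4800, 0.0000)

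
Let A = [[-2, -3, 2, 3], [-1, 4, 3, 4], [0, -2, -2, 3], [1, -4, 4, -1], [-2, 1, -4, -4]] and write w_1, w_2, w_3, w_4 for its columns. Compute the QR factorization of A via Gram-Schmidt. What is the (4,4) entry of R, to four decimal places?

r_{44} = 5.9757

q_1 = w_1/‖w_1‖ = (-2, -1, 0, 1, -2)/3.1623 = (-0.6325, -0.3162, 0.0000, 0.3162, -0.6325).
r_{12} = q_1·w_2 = -1.2649.
u_2 = w_2 + 1.2649·q_1 = (-3.8000, 3.6000, -2.0000, -3.6000, 0.2000).
‖u_2‖ = 6.6633, so q_2 = (-0.5703, 0.5403, -0.3002, -0.5403, 0.0300).
r_{13} = q_1·w_3 = 1.5811; r_{23} = q_2·w_3 = -1.2006.
u_3 = w_3 − 1.5811·q_1 + 1.2006·q_2 = (2.3153, 4.1486, -2.3604, 2.8514, -2.9640).
‖u_3‖ = 6.7126, so q_3 = (0.3449, 0.6180, -0.3516, 0.4248, -0.4416).
r_{14} = q_1·w_4 = -0.9487; r_{24} = q_2·w_4 = -0.0300; r_{34} = q_3·w_4 = 3.7935.
u_4 = w_4 + 0.9487·q_1 + 0.0300·q_2 − 3.7935·q_3 = (1.0744, 1.3717, 4.3249, -2.3276, -2.9241).
r_{44} = ‖u_4‖ = 5.9757.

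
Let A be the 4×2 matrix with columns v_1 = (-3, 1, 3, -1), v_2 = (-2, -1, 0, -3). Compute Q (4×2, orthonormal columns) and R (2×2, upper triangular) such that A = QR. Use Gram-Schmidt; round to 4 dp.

Q = [[-0.6708, -0.2434], [0.2236, -0.4260], [0.6708, -0.3651], [-0.2236, -0.7912]], R = [[4.4721, 1.7889], [0.0000, 3.2863]]

e_1 = v_1/‖v_1‖ = (-3, 1, 3, -1)/4.4721 = (-0.6708, 0.2236, 0.6708, -0.2236).
r_{12} = e_1·v_2 = 1.7889.
u_2 = v_2 − 1.7889·e_1 = (-0.8000, -1.4000, -1.2000, -2.6000).
‖u_2‖ = 3.2863, so e_2 = (-0.2434, -0.4260, -0.3651, -0.7912).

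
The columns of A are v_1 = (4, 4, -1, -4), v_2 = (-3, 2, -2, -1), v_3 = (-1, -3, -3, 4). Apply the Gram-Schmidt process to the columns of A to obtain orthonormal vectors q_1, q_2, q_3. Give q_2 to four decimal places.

q_2 = (-0.7473, 0.4339, -0.4628, -0.1977)

q_1 = v_1/‖v_1‖ = (4, 4, -1, -4)/7.0000 = (0.5714, 0.5714, -0.1429, -0.5714).
r_{12} = q_1·v_2 = 0.2857.
u_2 = v_2 − 0.2857·q_1 = (-3.1633, 1.8367, -1.9592, -0.8367).
‖u_2‖ = 4.2330, so q_2 = (-0.7473, 0.4339, -0.4628, -0.1977).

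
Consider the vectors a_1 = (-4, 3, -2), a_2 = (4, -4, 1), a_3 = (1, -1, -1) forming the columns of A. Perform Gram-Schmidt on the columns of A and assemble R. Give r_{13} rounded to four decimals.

r_{13} = -0.9285

a_1 = (-4, 3, -2); ‖a_1‖ = 5.3852, so e_1 = (-0.7428, 0.5571, -0.3714).
r_{13} = e_1·a_3 = -0.9285.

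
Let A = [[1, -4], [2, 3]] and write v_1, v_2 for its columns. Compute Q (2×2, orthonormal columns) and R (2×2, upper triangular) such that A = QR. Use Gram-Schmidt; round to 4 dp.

Q = [[0.4472, -0.8944], [0.8944, 0.4472]], R = [[2.2361, 0.8944], [0.0000, 4.9193]]

v_1 = (1, 2); ‖v_1‖ = 2.2361, so q_1 = (0.4472, 0.8944).
q_1·v_2 = 0.4472·(-4) + 0.8944·3 = 0.8944.
u_2 = v_2 − 0.8944·q_1 = (-4.4000, 2.2000).
‖u_2‖ = 4.9193, so q_2 = (-0.8944, 0.4472).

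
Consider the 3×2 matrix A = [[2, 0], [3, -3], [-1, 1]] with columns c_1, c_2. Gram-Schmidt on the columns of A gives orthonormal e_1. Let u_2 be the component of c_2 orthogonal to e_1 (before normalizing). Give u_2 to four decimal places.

c_1 = (2, 3, -1); ‖c_1‖ = 3.7417, so e_1 = (0.5345, 0.8018, -0.2673).
e_1·c_2 = 0.5345·0 + 0.8018·(-3) + (-0.2673)·1 = -2.6726.
u_2 = c_2 + 2.6726·e_1 = (1.4286, -0.8571, 0.2857).

u_2 = (1.4286, -0.8571, 0.2857)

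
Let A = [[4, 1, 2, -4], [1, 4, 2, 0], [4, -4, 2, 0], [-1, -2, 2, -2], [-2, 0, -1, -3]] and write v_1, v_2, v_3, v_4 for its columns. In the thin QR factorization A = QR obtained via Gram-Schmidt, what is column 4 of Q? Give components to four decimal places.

q_4 = (-0.6233, 0.2510, 0.1705, -0.1506, -0.7048)

q_1 = v_1/‖v_1‖ = (4, 1, 4, -1, -2)/6.1644 = (0.6489, 0.1622, 0.6489, -0.1622, -0.3244).
r_{12} = q_1·v_2 = -0.9733.
u_2 = v_2 + 0.9733·q_1 = (1.6316, 4.1579, -3.3684, -2.1579, -0.3158).
‖u_2‖ = 6.0044, so q_2 = (0.2717, 0.6925, -0.5610, -0.3594, -0.0526).
r_{13} = q_1·v_3 = 2.9200; r_{23} = q_2·v_3 = 0.1402.
u_3 = v_3 − 2.9200·q_1 − 0.1402·q_2 = (0.0672, 1.4292, 0.1839, 2.5241, -0.0453).
‖u_3‖ = 2.9076, so q_3 = (0.0231, 0.4915, 0.0633, 0.8681, -0.0156).
r_{14} = q_1·v_4 = -1.2978; r_{24} = q_2·v_4 = -0.2104; r_{34} = q_3·v_4 = -1.7819.
u_4 = v_4 + 1.2978·q_1 + 0.2104·q_2 + 1.7819·q_3 = (-3.0596, 1.2321, 0.8368, -0.7393, -3.4599).
‖u_4‖ = 4.9088, so q_4 = (-0.6233, 0.2510, 0.1705, -0.1506, -0.7048).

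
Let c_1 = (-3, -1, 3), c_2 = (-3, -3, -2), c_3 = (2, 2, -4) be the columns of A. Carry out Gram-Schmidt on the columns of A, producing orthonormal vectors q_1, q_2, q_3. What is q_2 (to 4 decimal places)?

q_2 = (-0.4578, -0.5986, -0.6573)

q_1 = c_1/‖c_1‖ = (-3, -1, 3)/4.3589 = (-0.6882, -0.2294, 0.6882).
r_{12} = q_1·c_2 = 1.3765.
u_2 = c_2 − 1.3765·q_1 = (-2.0526, -2.6842, -2.9474).
‖u_2‖ = 4.4839, so q_2 = (-0.4578, -0.5986, -0.6573).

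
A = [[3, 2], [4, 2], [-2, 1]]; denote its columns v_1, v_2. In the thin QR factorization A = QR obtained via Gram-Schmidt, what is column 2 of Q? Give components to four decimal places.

e_2 = (0.3777, 0.1717, 0.9099)

v_1 = (3, 4, -2); ‖v_1‖ = 5.3852, so e_1 = (0.5571, 0.7428, -0.3714).
e_1·v_2 = 0.5571·2 + 0.7428·2 + (-0.3714)·1 = 2.2283.
u_2 = v_2 − 2.2283·e_1 = (0.7586, 0.3448, 1.8276).
‖u_2‖ = 2.0086, so e_2 = (0.3777, 0.1717, 0.9099).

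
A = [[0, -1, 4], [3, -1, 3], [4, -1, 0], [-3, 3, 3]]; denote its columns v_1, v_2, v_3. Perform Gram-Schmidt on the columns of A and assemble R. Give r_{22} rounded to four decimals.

r_{22} = 2.1144

v_1 = (0, 3, 4, -3); ‖v_1‖ = 5.8310, so e_1 = (0.0000, 0.5145, 0.6860, -0.5145).
e_1·v_2 = 0.0000·(-1) + 0.5145·(-1) + 0.6860·(-1) + (-0.5145)·3 = -2.7440.
u_2 = v_2 + 2.7440·e_1 = (-1.0000, 0.4118, 0.8824, 1.5882).
r_{22} = ‖u_2‖ = 2.1144.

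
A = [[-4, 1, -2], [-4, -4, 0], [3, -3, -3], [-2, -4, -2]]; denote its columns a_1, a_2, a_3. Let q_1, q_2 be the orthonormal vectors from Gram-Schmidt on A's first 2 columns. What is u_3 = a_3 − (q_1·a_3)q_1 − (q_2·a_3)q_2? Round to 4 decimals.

a_1 = (-4, -4, 3, -2); ‖a_1‖ = 6.7082, so q_1 = (-0.5963, -0.5963, 0.4472, -0.2981).
q_1·a_2 = (-0.5963)·1 + (-0.5963)·(-4) + 0.4472·(-3) + (-0.2981)·(-4) = 1.6398.
u_2 = a_2 − 1.6398·q_1 = (1.9778, -3.0222, -3.7333, -3.5111).
‖u_2‖ = 6.2699, so q_2 = (0.3154, -0.4820, -0.5954, -0.5600).
q_1·a_3 = (-0.5963)·(-2) + (-0.5963)·0 + 0.4472·(-3) + (-0.2981)·(-2) = 0.4472; q_2·a_3 = 0.3154·(-2) + (-0.4820)·0 + (-0.5954)·(-3) + (-0.5600)·(-2) = 2.2754.
u_3 = a_3 − 0.4472·q_1 − 2.2754·q_2 = (-2.4511, 1.3635, -1.8451, -0.5924).

u_3 = (-2.4511, 1.3635, -1.8451, -0.5924)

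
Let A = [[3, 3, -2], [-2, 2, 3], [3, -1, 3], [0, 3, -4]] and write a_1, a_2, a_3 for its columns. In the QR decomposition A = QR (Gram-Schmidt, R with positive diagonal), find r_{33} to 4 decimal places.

r_{33} = 5.2996

a_1 = (3, -2, 3, 0); ‖a_1‖ = 4.6904, so e_1 = (0.6396, -0.4264, 0.6396, 0.0000).
e_1·a_2 = 0.6396·3 + (-0.4264)·2 + 0.6396·(-1) + 0.0000·3 = 0.4264.
u_2 = a_2 − 0.4264·e_1 = (2.7273, 2.1818, -1.2727, 3.0000).
‖u_2‖ = 4.7768, so e_2 = (0.5709, 0.4567, -0.2664, 0.6280).
e_1·a_3 = 0.6396·(-2) + (-0.4264)·3 + 0.6396·3 + 0.0000·(-4) = -0.6396; e_2·a_3 = 0.5709·(-2) + 0.4567·3 + (-0.2664)·3 + 0.6280·(-4) = -3.0831.
u_3 = a_3 + 0.6396·e_1 + 3.0831·e_2 = (0.1693, 4.1355, 2.5876, -2.0637).
r_{33} = ‖u_3‖ = 5.2996.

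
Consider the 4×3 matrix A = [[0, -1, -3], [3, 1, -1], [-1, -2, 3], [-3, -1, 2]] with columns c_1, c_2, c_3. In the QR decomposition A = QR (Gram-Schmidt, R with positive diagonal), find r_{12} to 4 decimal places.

r_{12} = 1.8353

c_1 = (0, 3, -1, -3); ‖c_1‖ = 4.3589, so e_1 = (0.0000, 0.6882, -0.2294, -0.6882).
r_{12} = e_1·c_2 = 1.8353.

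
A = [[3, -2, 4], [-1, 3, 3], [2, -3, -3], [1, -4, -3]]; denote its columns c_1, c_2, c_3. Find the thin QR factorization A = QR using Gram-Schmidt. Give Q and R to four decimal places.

Q = [[0.7746, 0.4822, 0.4028], [-0.2582, 0.4644, 0.0915], [0.5164, -0.1250, -0.7873], [0.2582, -0.7323, 0.4577]], R = [[3.8730, -4.9058, 0.0000], [0.0000, 3.7327, 5.8938], [0.0000, 0.0000, 2.8746]]

c_1 = (3, -1, 2, 1); ‖c_1‖ = 3.8730, so e_1 = (0.7746, -0.2582, 0.5164, 0.2582).
e_1·c_2 = 0.7746·(-2) + (-0.2582)·3 + 0.5164·(-3) + 0.2582·(-4) = -4.9058.
u_2 = c_2 + 4.9058·e_1 = (1.8000, 1.7333, -0.4667, -2.7333).
‖u_2‖ = 3.7327, so e_2 = (0.4822, 0.4644, -0.1250, -0.7323).
e_1·c_3 = 0.7746·4 + (-0.2582)·3 + 0.5164·(-3) + 0.2582·(-3) = 0.0000; e_2·c_3 = 0.4822·4 + 0.4644·3 + (-0.1250)·(-3) + (-0.7323)·(-3) = 5.8938.
u_3 = c_3 − 0.0000·e_1 − 5.8938·e_2 = (1.1579, 0.2632, -2.2632, 1.3158).
‖u_3‖ = 2.8746, so e_3 = (0.4028, 0.0915, -0.7873, 0.4577).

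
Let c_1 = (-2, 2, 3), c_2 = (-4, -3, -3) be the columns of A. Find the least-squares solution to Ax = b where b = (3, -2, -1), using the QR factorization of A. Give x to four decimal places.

x = (-0.8752, -0.2684)

c_1 = (-2, 2, 3); ‖c_1‖ = 4.1231, so q_1 = (-0.4851, 0.4851, 0.7276).
q_1·c_2 = (-0.4851)·(-4) + 0.4851·(-3) + 0.7276·(-3) = -1.6977.
u_2 = c_2 + 1.6977·q_1 = (-4.8235, -2.1765, -1.7647).
‖u_2‖ = 5.5783, so q_2 = (-0.8647, -0.3902, -0.3164).
Qᵀb = (-3.1530, -1.4974).
Back-substitute: x_2 = -1.4974/5.5783 = -0.2684.
x_1 = (-3.1530 + 1.6977·(-0.2684))/4.1231 = -0.8752.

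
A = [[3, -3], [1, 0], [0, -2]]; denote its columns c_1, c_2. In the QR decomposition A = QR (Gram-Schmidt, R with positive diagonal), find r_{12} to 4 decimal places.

c_1 = (3, 1, 0); ‖c_1‖ = 3.1623, so q_1 = (0.9487, 0.3162, 0.0000).
r_{12} = q_1·c_2 = -2.8460.

r_{12} = -2.8460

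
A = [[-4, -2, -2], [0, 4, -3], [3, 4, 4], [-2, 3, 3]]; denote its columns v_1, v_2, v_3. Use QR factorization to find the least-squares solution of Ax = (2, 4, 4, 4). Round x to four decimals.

x = (-0.7008, 1.0711, 0.0948)

v_1 = (-4, 0, 3, -2); ‖v_1‖ = 5.3852, so q_1 = (-0.7428, 0.0000, 0.5571, -0.3714).
q_1·v_2 = (-0.7428)·(-2) + 0.0000·4 + 0.5571·4 + (-0.3714)·3 = 2.5997.
u_2 = v_2 − 2.5997·q_1 = (-0.0690, 4.0000, 2.5517, 3.9655).
‖u_2‖ = 6.1840, so q_2 = (-0.0112, 0.6468, 0.4126, 0.6413).
q_1·v_3 = (-0.7428)·(-2) + 0.0000·(-3) + 0.5571·4 + (-0.3714)·3 = 2.5997; q_2·v_3 = (-0.0112)·(-2) + 0.6468·(-3) + 0.4126·4 + 0.6413·3 = 1.6561.
u_3 = v_3 − 2.5997·q_1 − 1.6561·q_2 = (-0.0505, -4.0712, 1.8683, 2.9035).
‖u_3‖ = 5.3384, so q_3 = (-0.0095, -0.7626, 0.3500, 0.5439).
Qᵀb = (-0.7428, 6.7806, 0.5061).
Back-substitute: x_3 = 0.5061/5.3384 = 0.0948.
x_2 = (6.7806 − 1.6561·0.0948)/6.1840 = 1.0711.
x_1 = (-0.7428 − 2.5997·1.0711 − 2.5997·0.0948)/5.3852 = -0.7008.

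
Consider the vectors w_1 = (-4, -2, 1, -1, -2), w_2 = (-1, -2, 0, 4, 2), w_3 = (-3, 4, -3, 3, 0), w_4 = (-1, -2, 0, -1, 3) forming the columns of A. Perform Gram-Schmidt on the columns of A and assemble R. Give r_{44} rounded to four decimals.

r_{44} = 3.2216

w_1 = (-4, -2, 1, -1, -2); ‖w_1‖ = 5.0990, so e_1 = (-0.7845, -0.3922, 0.1961, -0.1961, -0.3922).
e_1·w_2 = (-0.7845)·(-1) + (-0.3922)·(-2) + 0.1961·0 + (-0.1961)·4 + (-0.3922)·2 = 0.0000.
u_2 = w_2 + 0.0000·e_1 = (-1.0000, -2.0000, 0.0000, 4.0000, 2.0000).
‖u_2‖ = 5.0000, so e_2 = (-0.2000, -0.4000, 0.0000, 0.8000, 0.4000).
e_1·w_3 = (-0.7845)·(-3) + (-0.3922)·4 + 0.1961·(-3) + (-0.1961)·3 + (-0.3922)·0 = -0.3922; e_2·w_3 = (-0.2000)·(-3) + (-0.4000)·4 + 0.0000·(-3) + 0.8000·3 + 0.4000·0 = 1.4000.
u_3 = w_3 + 0.3922·e_1 − 1.4000·e_2 = (-3.0277, 4.4062, -2.9231, 1.8031, -0.7138).
‖u_3‖ = 6.3942, so e_3 = (-0.4735, 0.6891, -0.4571, 0.2820, -0.1116).
e_1·w_4 = (-0.7845)·(-1) + (-0.3922)·(-2) + 0.1961·0 + (-0.1961)·(-1) + (-0.3922)·3 = 0.5883; e_2·w_4 = (-0.2000)·(-1) + (-0.4000)·(-2) + 0.0000·0 + 0.8000·(-1) + 0.4000·3 = 1.4000; e_3·w_4 = (-0.4735)·(-1) + 0.6891·(-2) + (-0.4571)·0 + 0.2820·(-1) + (-0.1116)·3 = -1.5216.
u_4 = w_4 − 0.5883·e_1 − 1.4000·e_2 + 1.5216·e_3 = (-0.9789, -0.1607, -0.8110, -1.5756, 2.5009).
r_{44} = ‖u_4‖ = 3.2216.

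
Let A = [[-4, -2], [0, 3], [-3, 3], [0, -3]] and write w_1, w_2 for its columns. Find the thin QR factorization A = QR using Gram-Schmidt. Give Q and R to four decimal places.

w_1 = (-4, 0, -3, 0); ‖w_1‖ = 5.0000, so q_1 = (-0.8000, 0.0000, -0.6000, 0.0000).
q_1·w_2 = (-0.8000)·(-2) + 0.0000·3 + (-0.6000)·3 + 0.0000·(-3) = -0.2000.
u_2 = w_2 + 0.2000·q_1 = (-2.1600, 3.0000, 2.8800, -3.0000).
‖u_2‖ = 5.5642, so q_2 = (-0.3882, 0.5392, 0.5176, -0.5392).

Q = [[-0.8000, -0.3882], [0.0000, 0.5392], [-0.6000, 0.5176], [0.0000, -0.5392]], R = [[5.0000, -0.2000], [0.0000, 5.5642]]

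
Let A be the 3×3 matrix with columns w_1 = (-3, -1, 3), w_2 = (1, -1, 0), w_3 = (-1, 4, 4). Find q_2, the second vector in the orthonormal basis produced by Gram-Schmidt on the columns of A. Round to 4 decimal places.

q_2 = (0.5115, -0.8262, 0.2361)

w_1 = (-3, -1, 3); ‖w_1‖ = 4.3589, so q_1 = (-0.6882, -0.2294, 0.6882).
q_1·w_2 = (-0.6882)·1 + (-0.2294)·(-1) + 0.6882·0 = -0.4588.
u_2 = w_2 + 0.4588·q_1 = (0.6842, -1.1053, 0.3158).
‖u_2‖ = 1.3377, so q_2 = (0.5115, -0.8262, 0.2361).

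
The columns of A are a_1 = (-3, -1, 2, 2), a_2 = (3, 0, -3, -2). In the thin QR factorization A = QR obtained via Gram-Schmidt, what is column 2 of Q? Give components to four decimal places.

a_1 = (-3, -1, 2, 2); ‖a_1‖ = 4.2426, so e_1 = (-0.7071, -0.2357, 0.4714, 0.4714).
e_1·a_2 = (-0.7071)·3 + (-0.2357)·0 + 0.4714·(-3) + 0.4714·(-2) = -4.4783.
u_2 = a_2 + 4.4783·e_1 = (-0.1667, -1.0556, -0.8889, 0.1111).
‖u_2‖ = 1.3944, so e_2 = (-0.1195, -0.7570, -0.6375, 0.0797).

e_2 = (-0.1195, -0.7570, -0.6375, 0.0797)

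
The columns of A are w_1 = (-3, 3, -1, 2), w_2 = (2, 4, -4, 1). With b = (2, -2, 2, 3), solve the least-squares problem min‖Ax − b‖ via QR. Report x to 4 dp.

x = (-0.2659, -0.1570)

w_1 = (-3, 3, -1, 2); ‖w_1‖ = 4.7958, so q_1 = (-0.6255, 0.6255, -0.2085, 0.4170).
q_1·w_2 = (-0.6255)·2 + 0.6255·4 + (-0.2085)·(-4) + 0.4170·1 = 2.5022.
u_2 = w_2 − 2.5022·q_1 = (3.5652, 2.4348, -3.4783, -0.0435).
‖u_2‖ = 5.5443, so q_2 = (0.6430, 0.4392, -0.6274, -0.0078).
Qᵀb = (-1.6681, -0.8705).
Back-substitute: x_2 = -0.8705/5.5443 = -0.1570.
x_1 = (-1.6681 − 2.5022·(-0.1570))/4.7958 = -0.2659.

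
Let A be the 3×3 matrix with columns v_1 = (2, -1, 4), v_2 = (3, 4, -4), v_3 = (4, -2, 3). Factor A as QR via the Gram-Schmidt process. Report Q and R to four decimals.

Q = [[0.4364, 0.7701, 0.4653], [-0.2182, 0.5923, -0.7756], [0.8729, -0.2369, -0.4266]], R = [[4.5826, -3.0551, 4.8008], [0.0000, 5.6273, 1.1847], [0.0000, 0.0000, 2.1328]]

v_1 = (2, -1, 4); ‖v_1‖ = 4.5826, so q_1 = (0.4364, -0.2182, 0.8729).
q_1·v_2 = 0.4364·3 + (-0.2182)·4 + 0.8729·(-4) = -3.0551.
u_2 = v_2 + 3.0551·q_1 = (4.3333, 3.3333, -1.3333).
‖u_2‖ = 5.6273, so q_2 = (0.7701, 0.5923, -0.2369).
q_1·v_3 = 0.4364·4 + (-0.2182)·(-2) + 0.8729·3 = 4.8008; q_2·v_3 = 0.7701·4 + 0.5923·(-2) + (-0.2369)·3 = 1.1847.
u_3 = v_3 − 4.8008·q_1 − 1.1847·q_2 = (0.9925, -1.6541, -0.9098).
‖u_3‖ = 2.1328, so q_3 = (0.4653, -0.7756, -0.4266).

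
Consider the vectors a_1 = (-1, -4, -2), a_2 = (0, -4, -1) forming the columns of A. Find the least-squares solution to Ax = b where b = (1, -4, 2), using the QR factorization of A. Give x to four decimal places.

x = (-1.9697, 2.9091)

a_1 = (-1, -4, -2); ‖a_1‖ = 4.5826, so q_1 = (-0.2182, -0.8729, -0.4364).
q_1·a_2 = (-0.2182)·0 + (-0.8729)·(-4) + (-0.4364)·(-1) = 3.9279.
u_2 = a_2 − 3.9279·q_1 = (0.8571, -0.5714, 0.7143).
‖u_2‖ = 1.2536, so q_2 = (0.6838, -0.4558, 0.5698).
Qᵀb = (2.4004, 3.6467).
Back-substitute: x_2 = 3.6467/1.2536 = 2.9091.
x_1 = (2.4004 − 3.9279·2.9091)/4.5826 = -1.9697.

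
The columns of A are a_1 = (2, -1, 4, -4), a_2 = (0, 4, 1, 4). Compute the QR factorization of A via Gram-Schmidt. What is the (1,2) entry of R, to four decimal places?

q_1 = a_1/‖a_1‖ = (2, -1, 4, -4)/6.0828 = (0.3288, -0.1644, 0.6576, -0.6576).
r_{12} = q_1·a_2 = -2.6304.

r_{12} = -2.6304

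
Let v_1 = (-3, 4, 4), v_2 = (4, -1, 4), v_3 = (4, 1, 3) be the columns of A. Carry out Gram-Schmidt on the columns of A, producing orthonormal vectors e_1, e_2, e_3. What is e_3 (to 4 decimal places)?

v_1 = (-3, 4, 4); ‖v_1‖ = 6.4031, so e_1 = (-0.4685, 0.6247, 0.6247).
e_1·v_2 = (-0.4685)·4 + 0.6247·(-1) + 0.6247·4 = 0.0000.
u_2 = v_2 + 0.0000·e_1 = (4.0000, -1.0000, 4.0000).
‖u_2‖ = 5.7446, so e_2 = (0.6963, -0.1741, 0.6963).
e_1·v_3 = (-0.4685)·4 + 0.6247·1 + 0.6247·3 = 0.6247; e_2·v_3 = 0.6963·4 + (-0.1741)·1 + 0.6963·3 = 4.7001.
u_3 = v_3 − 0.6247·e_1 − 4.7001·e_2 = (1.0200, 1.4279, -0.6630).
‖u_3‖ = 1.8759, so e_3 = (0.5437, 0.7612, -0.3534).

e_3 = (0.5437, 0.7612, -0.3534)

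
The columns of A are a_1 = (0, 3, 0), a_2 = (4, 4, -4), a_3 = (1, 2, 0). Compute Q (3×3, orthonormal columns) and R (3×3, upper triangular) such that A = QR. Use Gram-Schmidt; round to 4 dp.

Q = [[0.0000, 0.7071, 0.7071], [1.0000, 0.0000, 0.0000], [0.0000, -0.7071, 0.7071]], R = [[3.0000, 4.0000, 2.0000], [0.0000, 5.6569, 0.7071], [0.0000, 0.0000, 0.7071]]

a_1 = (0, 3, 0); ‖a_1‖ = 3.0000, so q_1 = (0.0000, 1.0000, 0.0000).
q_1·a_2 = 0.0000·4 + 1.0000·4 + 0.0000·(-4) = 4.0000.
u_2 = a_2 − 4.0000·q_1 = (4.0000, 0.0000, -4.0000).
‖u_2‖ = 5.6569, so q_2 = (0.7071, 0.0000, -0.7071).
q_1·a_3 = 0.0000·1 + 1.0000·2 + 0.0000·0 = 2.0000; q_2·a_3 = 0.7071·1 + 0.0000·2 + (-0.7071)·0 = 0.7071.
u_3 = a_3 − 2.0000·q_1 − 0.7071·q_2 = (0.5000, 0.0000, 0.5000).
‖u_3‖ = 0.7071, so q_3 = (0.7071, 0.0000, 0.7071).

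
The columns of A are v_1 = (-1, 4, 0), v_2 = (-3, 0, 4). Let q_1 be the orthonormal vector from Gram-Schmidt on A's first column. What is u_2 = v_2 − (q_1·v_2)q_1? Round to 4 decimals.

v_1 = (-1, 4, 0); ‖v_1‖ = 4.1231, so q_1 = (-0.2425, 0.9701, 0.0000).
q_1·v_2 = (-0.2425)·(-3) + 0.9701·0 + 0.0000·4 = 0.7276.
u_2 = v_2 − 0.7276·q_1 = (-2.8235, -0.7059, 4.0000).

u_2 = (-2.8235, -0.7059, 4.0000)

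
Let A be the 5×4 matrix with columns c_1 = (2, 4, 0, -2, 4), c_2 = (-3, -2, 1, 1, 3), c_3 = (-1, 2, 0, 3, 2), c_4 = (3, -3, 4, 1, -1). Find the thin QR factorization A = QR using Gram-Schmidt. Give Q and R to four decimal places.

q_1 = c_1/‖c_1‖ = (2, 4, 0, -2, 4)/6.3246 = (0.3162, 0.6325, 0.0000, -0.3162, 0.6325).
r_{12} = q_1·c_2 = -0.6325.
u_2 = c_2 + 0.6325·q_1 = (-2.8000, -1.6000, 1.0000, 0.8000, 3.4000).
‖u_2‖ = 4.8580, so q_2 = (-0.5764, -0.3294, 0.2058, 0.1647, 0.6999).
r_{13} = q_1·c_3 = 1.2649; r_{23} = q_2·c_3 = 1.8115.
u_3 = c_3 − 1.2649·q_1 − 1.8115·q_2 = (-0.3559, 1.7966, -0.3729, 3.1017, -0.0678).
‖u_3‖ = 3.6220, so q_3 = (-0.0983, 0.4960, -0.1029, 0.8564, -0.0187).
r_{14} = q_1·c_4 = -1.8974; r_{24} = q_2·c_4 = -0.4529; r_{34} = q_3·c_4 = -1.3196.
u_4 = c_4 + 1.8974·q_1 + 0.4529·q_2 + 1.3196·q_3 = (3.2093, -1.2946, 3.9574, 1.6047, 0.4922).
‖u_4‖ = 5.5185, so q_4 = (0.5816, -0.2346, 0.7171, 0.2908, 0.0892).

Q = [[0.3162, -0.5764, -0.0983, 0.5816], [0.6325, -0.3294, 0.4960, -0.2346], [0.0000, 0.2058, -0.1029, 0.7171], [-0.3162, 0.1647, 0.8564, 0.2908], [0.6325, 0.6999, -0.0187, 0.0892]], R = [[6.3246, -0.6325, 1.2649, -1.8974], [0.0000, 4.8580, 1.8115, -0.4529], [0.0000, 0.0000, 3.6220, -1.3196], [0.0000, 0.0000, 0.0000, 5.5185]]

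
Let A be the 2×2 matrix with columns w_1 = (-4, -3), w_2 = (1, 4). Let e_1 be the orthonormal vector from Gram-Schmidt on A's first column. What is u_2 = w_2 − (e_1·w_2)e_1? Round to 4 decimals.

e_1 = w_1/‖w_1‖ = (-4, -3)/5.0000 = (-0.8000, -0.6000).
r_{12} = e_1·w_2 = -3.2000.
u_2 = w_2 + 3.2000·e_1 = (-1.5600, 2.0800).

u_2 = (-1.5600, 2.0800)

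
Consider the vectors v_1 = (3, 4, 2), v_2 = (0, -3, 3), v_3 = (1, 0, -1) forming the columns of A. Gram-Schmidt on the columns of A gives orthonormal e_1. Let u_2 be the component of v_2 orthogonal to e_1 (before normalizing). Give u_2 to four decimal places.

v_1 = (3, 4, 2); ‖v_1‖ = 5.3852, so e_1 = (0.5571, 0.7428, 0.3714).
e_1·v_2 = 0.5571·0 + 0.7428·(-3) + 0.3714·3 = -1.1142.
u_2 = v_2 + 1.1142·e_1 = (0.6207, -2.1724, 3.4138).

u_2 = (0.6207, -2.1724, 3.4138)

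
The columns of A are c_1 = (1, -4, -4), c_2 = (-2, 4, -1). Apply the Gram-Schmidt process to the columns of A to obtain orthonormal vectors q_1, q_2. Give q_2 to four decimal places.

c_1 = (1, -4, -4); ‖c_1‖ = 5.7446, so q_1 = (0.1741, -0.6963, -0.6963).
q_1·c_2 = 0.1741·(-2) + (-0.6963)·4 + (-0.6963)·(-1) = -2.4371.
u_2 = c_2 + 2.4371·q_1 = (-1.5758, 2.3030, -2.6970).
‖u_2‖ = 3.8808, so q_2 = (-0.4060, 0.5934, -0.6950).

q_2 = (-0.4060, 0.5934, -0.6950)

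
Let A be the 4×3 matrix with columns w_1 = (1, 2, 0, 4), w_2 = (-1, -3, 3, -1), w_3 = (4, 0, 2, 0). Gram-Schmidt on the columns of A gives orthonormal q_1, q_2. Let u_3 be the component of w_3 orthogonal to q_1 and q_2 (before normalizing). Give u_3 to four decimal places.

u_3 = (3.9465, 0.1806, 1.1371, -1.0769)

w_1 = (1, 2, 0, 4); ‖w_1‖ = 4.5826, so q_1 = (0.2182, 0.4364, 0.0000, 0.8729).
q_1·w_2 = 0.2182·(-1) + 0.4364·(-3) + 0.0000·3 + 0.8729·(-1) = -2.4004.
u_2 = w_2 + 2.4004·q_1 = (-0.4762, -1.9524, 3.0000, 1.0952).
‖u_2‖ = 3.7733, so q_2 = (-0.1262, -0.5174, 0.7951, 0.2903).
q_1·w_3 = 0.2182·4 + 0.4364·0 + 0.0000·2 + 0.8729·0 = 0.8729; q_2·w_3 = (-0.1262)·4 + (-0.5174)·0 + 0.7951·2 + 0.2903·0 = 1.0853.
u_3 = w_3 − 0.8729·q_1 − 1.0853·q_2 = (3.9465, 0.1806, 1.1371, -1.0769).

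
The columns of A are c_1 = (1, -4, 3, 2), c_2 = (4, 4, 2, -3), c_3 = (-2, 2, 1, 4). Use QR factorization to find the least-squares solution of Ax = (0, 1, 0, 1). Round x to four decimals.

e_1 = c_1/‖c_1‖ = (1, -4, 3, 2)/5.4772 = (0.1826, -0.7303, 0.5477, 0.3651).
r_{12} = e_1·c_2 = -2.1909.
u_2 = c_2 + 2.1909·e_1 = (4.4000, 2.4000, 3.2000, -2.2000).
‖u_2‖ = 6.3403, so e_2 = (0.6940, 0.3785, 0.5047, -0.3470).
r_{13} = e_1·c_3 = 0.1826; r_{23} = e_2·c_3 = -1.5141.
u_3 = c_3 − 0.1826·e_1 + 1.5141·e_2 = (-0.9826, 2.7065, 1.6642, 3.4080).
‖u_3‖ = 4.7617, so e_3 = (-0.2064, 0.5684, 0.3495, 0.7157).
Qᵀb = (-0.3651, 0.0315, 1.2841).
Back-substitute: x_3 = 1.2841/4.7617 = 0.2697.
x_2 = (0.0315 + 1.5141·0.2697)/6.3403 = 0.0694.
x_1 = (-0.3651 + 2.1909·0.0694 − 0.1826·0.2697)/5.4772 = -0.0479.

x = (-0.0479, 0.0694, 0.2697)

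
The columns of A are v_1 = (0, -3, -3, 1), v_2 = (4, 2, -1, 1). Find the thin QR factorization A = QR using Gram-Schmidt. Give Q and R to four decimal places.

Q = [[0.0000, 0.8569], [-0.6882, 0.3608], [-0.6882, -0.2819], [0.2294, 0.2368]], R = [[4.3589, -0.4588], [0.0000, 4.6679]]

e_1 = v_1/‖v_1‖ = (0, -3, -3, 1)/4.3589 = (0.0000, -0.6882, -0.6882, 0.2294).
r_{12} = e_1·v_2 = -0.4588.
u_2 = v_2 + 0.4588·e_1 = (4.0000, 1.6842, -1.3158, 1.1053).
‖u_2‖ = 4.6679, so e_2 = (0.8569, 0.3608, -0.2819, 0.2368).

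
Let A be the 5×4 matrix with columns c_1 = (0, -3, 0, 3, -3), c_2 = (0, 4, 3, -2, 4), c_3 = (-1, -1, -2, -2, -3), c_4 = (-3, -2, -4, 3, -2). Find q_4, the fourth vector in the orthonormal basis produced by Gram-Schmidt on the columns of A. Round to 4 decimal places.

q_4 = (-0.8450, 0.2656, -0.2502, 0.3753, 0.1097)

c_1 = (0, -3, 0, 3, -3); ‖c_1‖ = 5.1962, so q_1 = (0.0000, -0.5774, 0.0000, 0.5774, -0.5774).
q_1·c_2 = 0.0000·0 + (-0.5774)·4 + 0.0000·3 + 0.5774·(-2) + (-0.5774)·4 = -5.7735.
u_2 = c_2 + 5.7735·q_1 = (0.0000, 0.6667, 3.0000, 1.3333, 0.6667).
‖u_2‖ = 3.4157, so q_2 = (0.0000, 0.1952, 0.8783, 0.3904, 0.1952).
q_1·c_3 = 0.0000·(-1) + (-0.5774)·(-1) + 0.0000·(-2) + 0.5774·(-2) + (-0.5774)·(-3) = 1.1547; q_2·c_3 = 0.0000·(-1) + 0.1952·(-1) + 0.8783·(-2) + 0.3904·(-2) + 0.1952·(-3) = -3.3181.
u_3 = c_3 − 1.1547·q_1 + 3.3181·q_2 = (-1.0000, 0.3143, 0.9143, -1.3714, -1.6857).
‖u_3‖ = 2.5801, so q_3 = (-0.3876, 0.1218, 0.3544, -0.5315, -0.6533).
q_1·c_4 = 0.0000·(-3) + (-0.5774)·(-2) + 0.0000·(-4) + 0.5774·3 + (-0.5774)·(-2) = 4.0415; q_2·c_4 = 0.0000·(-3) + 0.1952·(-2) + 0.8783·(-4) + 0.3904·3 + 0.1952·(-2) = -3.1229; q_3·c_4 = (-0.3876)·(-3) + 0.1218·(-2) + 0.3544·(-4) + (-0.5315)·3 + (-0.6533)·(-2) = -0.7862.
u_4 = c_4 − 4.0415·q_1 + 3.1229·q_2 + 0.7862·q_3 = (-3.3047, 1.0386, -0.9785, 1.4678, 0.4292).
‖u_4‖ = 3.9110, so q_4 = (-0.8450, 0.2656, -0.2502, 0.3753, 0.1097).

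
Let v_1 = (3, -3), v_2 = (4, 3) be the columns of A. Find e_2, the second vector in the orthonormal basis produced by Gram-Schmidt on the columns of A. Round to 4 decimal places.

e_2 = (0.7071, 0.7071)

e_1 = v_1/‖v_1‖ = (3, -3)/4.2426 = (0.7071, -0.7071).
r_{12} = e_1·v_2 = 0.7071.
u_2 = v_2 − 0.7071·e_1 = (3.5000, 3.5000).
‖u_2‖ = 4.9497, so e_2 = (0.7071, 0.7071).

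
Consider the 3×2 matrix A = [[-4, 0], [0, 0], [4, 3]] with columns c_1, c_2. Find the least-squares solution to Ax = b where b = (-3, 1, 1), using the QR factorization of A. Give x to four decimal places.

c_1 = (-4, 0, 4); ‖c_1‖ = 5.6569, so e_1 = (-0.7071, 0.0000, 0.7071).
e_1·c_2 = (-0.7071)·0 + 0.0000·0 + 0.7071·3 = 2.1213.
u_2 = c_2 − 2.1213·e_1 = (1.5000, 0.0000, 1.5000).
‖u_2‖ = 2.1213, so e_2 = (0.7071, 0.0000, 0.7071).
Qᵀb = (2.8284, -1.4142).
Back-substitute: x_2 = -1.4142/2.1213 = -0.6667.
x_1 = (2.8284 − 2.1213·(-0.6667))/5.6569 = 0.7500.

x = (0.7500, -0.6667)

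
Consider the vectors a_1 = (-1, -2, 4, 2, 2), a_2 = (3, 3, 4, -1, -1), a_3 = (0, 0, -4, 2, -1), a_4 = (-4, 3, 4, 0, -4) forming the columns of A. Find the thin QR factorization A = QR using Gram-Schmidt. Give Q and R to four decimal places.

a_1 = (-1, -2, 4, 2, 2); ‖a_1‖ = 5.3852, so e_1 = (-0.1857, -0.3714, 0.7428, 0.3714, 0.3714).
e_1·a_2 = (-0.1857)·3 + (-0.3714)·3 + 0.7428·4 + 0.3714·(-1) + 0.3714·(-1) = 0.5571.
u_2 = a_2 − 0.5571·e_1 = (3.1034, 3.2069, 3.5862, -1.2069, -1.2069).
‖u_2‖ = 5.9741, so e_2 = (0.5195, 0.5368, 0.6003, -0.2020, -0.2020).
e_1·a_3 = (-0.1857)·0 + (-0.3714)·0 + 0.7428·(-4) + 0.3714·2 + 0.3714·(-1) = -2.5997; e_2·a_3 = 0.5195·0 + 0.5368·0 + 0.6003·(-4) + (-0.2020)·2 + (-0.2020)·(-1) = -2.6032.
u_3 = a_3 + 2.5997·e_1 + 2.6032·e_2 = (0.8696, 0.4319, -0.5063, 2.4396, -0.5604).
‖u_3‖ = 2.7322, so e_3 = (0.3183, 0.1581, -0.1853, 0.8929, -0.2051).
e_1·a_4 = (-0.1857)·(-4) + (-0.3714)·3 + 0.7428·4 + 0.3714·0 + 0.3714·(-4) = 1.1142; e_2·a_4 = 0.5195·(-4) + 0.5368·3 + 0.6003·4 + (-0.2020)·0 + (-0.2020)·(-4) = 2.7417; e_3·a_4 = 0.3183·(-4) + 0.1581·3 + (-0.1853)·4 + 0.8929·0 + (-0.2051)·(-4) = -0.7196.
u_4 = a_4 − 1.1142·e_1 − 2.7417·e_2 + 0.7196·e_3 = (-4.9884, 2.0558, 1.3932, 0.7827, -4.0075).
‖u_4‖ = 6.9082, so e_4 = (-0.7221, 0.2976, 0.2017, 0.1133, -0.5801).

Q = [[-0.1857, 0.5195, 0.3183, -0.7221], [-0.3714, 0.5368, 0.1581, 0.2976], [0.7428, 0.6003, -0.1853, 0.2017], [0.3714, -0.2020, 0.8929, 0.1133], [0.3714, -0.2020, -0.2051, -0.5801]], R = [[5.3852, 0.5571, -2.5997, 1.1142], [0.0000, 5.9741, -2.6032, 2.7417], [0.0000, 0.0000, 2.7322, -0.7196], [0.0000, 0.0000, 0.0000, 6.9082]]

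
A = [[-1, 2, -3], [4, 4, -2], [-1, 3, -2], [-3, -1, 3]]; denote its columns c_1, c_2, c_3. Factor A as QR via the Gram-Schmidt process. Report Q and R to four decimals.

c_1 = (-1, 4, -1, -3); ‖c_1‖ = 5.1962, so e_1 = (-0.1925, 0.7698, -0.1925, -0.5774).
e_1·c_2 = (-0.1925)·2 + 0.7698·4 + (-0.1925)·3 + (-0.5774)·(-1) = 2.6943.
u_2 = c_2 − 2.6943·e_1 = (2.5185, 1.9259, 3.5185, 0.5556).
‖u_2‖ = 4.7687, so e_2 = (0.5281, 0.4039, 0.7378, 0.1165).
e_1·c_3 = (-0.1925)·(-3) + 0.7698·(-2) + (-0.1925)·(-2) + (-0.5774)·3 = -2.3094; e_2·c_3 = 0.5281·(-3) + 0.4039·(-2) + 0.7378·(-2) + 0.1165·3 = -3.5183.
u_3 = c_3 + 2.3094·e_1 + 3.5183·e_2 = (-1.5863, 1.1987, 0.1515, 2.0765).
‖u_3‖ = 2.8789, so e_3 = (-0.5510, 0.4164, 0.0526, 0.7213).

Q = [[-0.1925, 0.5281, -0.5510], [0.7698, 0.4039, 0.4164], [-0.1925, 0.7378, 0.0526], [-0.5774, 0.1165, 0.7213]], R = [[5.1962, 2.6943, -2.3094], [0.0000, 4.7687, -3.5183], [0.0000, 0.0000, 2.8789]]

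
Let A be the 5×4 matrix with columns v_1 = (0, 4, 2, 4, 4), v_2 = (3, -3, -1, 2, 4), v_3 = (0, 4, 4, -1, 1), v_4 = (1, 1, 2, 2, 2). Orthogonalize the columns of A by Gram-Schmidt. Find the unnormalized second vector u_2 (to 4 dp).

v_1 = (0, 4, 2, 4, 4); ‖v_1‖ = 7.2111, so q_1 = (0.0000, 0.5547, 0.2774, 0.5547, 0.5547).
q_1·v_2 = 0.0000·3 + 0.5547·(-3) + 0.2774·(-1) + 0.5547·2 + 0.5547·4 = 1.3868.
u_2 = v_2 − 1.3868·q_1 = (3.0000, -3.7692, -1.3846, 1.2308, 3.2308).

u_2 = (3.0000, -3.7692, -1.3846, 1.2308, 3.2308)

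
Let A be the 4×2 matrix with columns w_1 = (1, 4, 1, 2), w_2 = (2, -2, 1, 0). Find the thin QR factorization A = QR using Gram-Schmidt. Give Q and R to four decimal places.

w_1 = (1, 4, 1, 2); ‖w_1‖ = 4.6904, so e_1 = (0.2132, 0.8528, 0.2132, 0.4264).
e_1·w_2 = 0.2132·2 + 0.8528·(-2) + 0.2132·1 + 0.4264·0 = -1.0660.
u_2 = w_2 + 1.0660·e_1 = (2.2273, -1.0909, 1.2273, 0.4545).
‖u_2‖ = 2.8042, so e_2 = (0.7943, -0.3890, 0.4377, 0.1621).

Q = [[0.2132, 0.7943], [0.8528, -0.3890], [0.2132, 0.4377], [0.4264, 0.1621]], R = [[4.6904, -1.0660], [0.0000, 2.8042]]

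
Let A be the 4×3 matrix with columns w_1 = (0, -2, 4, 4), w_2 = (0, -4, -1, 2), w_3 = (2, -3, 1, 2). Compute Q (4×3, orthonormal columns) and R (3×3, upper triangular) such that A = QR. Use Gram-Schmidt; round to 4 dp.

q_1 = w_1/‖w_1‖ = (0, -2, 4, 4)/6.0000 = (0.0000, -0.3333, 0.6667, 0.6667).
r_{12} = q_1·w_2 = 2.0000.
u_2 = w_2 − 2.0000·q_1 = (0.0000, -3.3333, -2.3333, 0.6667).
‖u_2‖ = 4.1231, so q_2 = (0.0000, -0.8085, -0.5659, 0.1617).
r_{13} = q_1·w_3 = 3.0000; r_{23} = q_2·w_3 = 2.1828.
u_3 = w_3 − 3.0000·q_1 − 2.1828·q_2 = (2.0000, -0.2353, 0.2353, -0.3529).
‖u_3‖ = 2.0580, so q_3 = (0.9718, -0.1143, 0.1143, -0.1715).

Q = [[0.0000, 0.0000, 0.9718], [-0.3333, -0.8085, -0.1143], [0.6667, -0.5659, 0.1143], [0.6667, 0.1617, -0.1715]], R = [[6.0000, 2.0000, 3.0000], [0.0000, 4.1231, 2.1828], [0.0000, 0.0000, 2.0580]]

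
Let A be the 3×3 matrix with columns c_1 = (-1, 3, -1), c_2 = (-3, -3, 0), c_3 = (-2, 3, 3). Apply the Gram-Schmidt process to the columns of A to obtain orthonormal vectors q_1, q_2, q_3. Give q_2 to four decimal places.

q_2 = (-0.9239, -0.3553, -0.1421)

c_1 = (-1, 3, -1); ‖c_1‖ = 3.3166, so q_1 = (-0.3015, 0.9045, -0.3015).
q_1·c_2 = (-0.3015)·(-3) + 0.9045·(-3) + (-0.3015)·0 = -1.8091.
u_2 = c_2 + 1.8091·q_1 = (-3.5455, -1.3636, -0.5455).
‖u_2‖ = 3.8376, so q_2 = (-0.9239, -0.3553, -0.1421).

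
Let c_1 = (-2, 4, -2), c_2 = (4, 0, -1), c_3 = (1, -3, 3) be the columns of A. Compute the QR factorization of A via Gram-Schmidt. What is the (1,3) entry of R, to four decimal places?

r_{13} = -4.0825

c_1 = (-2, 4, -2); ‖c_1‖ = 4.8990, so e_1 = (-0.4082, 0.8165, -0.4082).
r_{13} = e_1·c_3 = -4.0825.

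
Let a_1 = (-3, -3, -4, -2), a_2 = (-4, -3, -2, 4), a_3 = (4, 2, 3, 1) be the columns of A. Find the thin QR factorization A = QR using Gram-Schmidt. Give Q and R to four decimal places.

Q = [[-0.4867, -0.4053, 0.7561], [-0.4867, -0.2322, -0.5723], [-0.6489, 0.0364, -0.2411], [-0.3244, 0.8834, 0.2064]], R = [[6.1644, 3.4066, -5.1911], [0.0000, 5.7788, -1.0929], [0.0000, 0.0000, 1.3631]]

a_1 = (-3, -3, -4, -2); ‖a_1‖ = 6.1644, so e_1 = (-0.4867, -0.4867, -0.6489, -0.3244).
e_1·a_2 = (-0.4867)·(-4) + (-0.4867)·(-3) + (-0.6489)·(-2) + (-0.3244)·4 = 3.4066.
u_2 = a_2 − 3.4066·e_1 = (-2.3421, -1.3421, 0.2105, 5.1053).
‖u_2‖ = 5.7788, so e_2 = (-0.4053, -0.2322, 0.0364, 0.8834).
e_1·a_3 = (-0.4867)·4 + (-0.4867)·2 + (-0.6489)·3 + (-0.3244)·1 = -5.1911; e_2·a_3 = (-0.4053)·4 + (-0.2322)·2 + 0.0364·3 + 0.8834·1 = -1.0929.
u_3 = a_3 + 5.1911·e_1 + 1.0929·e_2 = (1.0307, -0.7801, -0.3286, 0.2813).
‖u_3‖ = 1.3631, so e_3 = (0.7561, -0.5723, -0.2411, 0.2064).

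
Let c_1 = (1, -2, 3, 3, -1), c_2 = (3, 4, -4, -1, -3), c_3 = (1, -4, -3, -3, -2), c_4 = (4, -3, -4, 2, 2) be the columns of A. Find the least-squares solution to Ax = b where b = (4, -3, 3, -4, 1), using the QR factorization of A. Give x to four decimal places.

x = (0.2634, -0.2076, 0.5408, -0.0327)

c_1 = (1, -2, 3, 3, -1); ‖c_1‖ = 4.8990, so e_1 = (0.2041, -0.4082, 0.6124, 0.6124, -0.2041).
e_1·c_2 = 0.2041·3 + (-0.4082)·4 + 0.6124·(-4) + 0.6124·(-1) + (-0.2041)·(-3) = -3.4701.
u_2 = c_2 + 3.4701·e_1 = (3.7083, 2.5833, -1.8750, 1.1250, -3.7083).
‖u_2‖ = 6.2417, so e_2 = (0.5941, 0.4139, -0.3004, 0.1802, -0.5941).
e_1·c_3 = 0.2041·1 + (-0.4082)·(-4) + 0.6124·(-3) + 0.6124·(-3) + (-0.2041)·(-2) = -1.4289; e_2·c_3 = 0.5941·1 + 0.4139·(-4) + (-0.3004)·(-3) + 0.1802·(-3) + (-0.5941)·(-2) = 0.4873.
u_3 = c_3 + 1.4289·e_1 − 0.4873·e_2 = (1.0021, -4.7850, -1.9786, -2.2128, -2.0021).
‖u_3‖ = 6.0598, so e_3 = (0.1654, -0.7896, -0.3265, -0.3652, -0.3304).
e_1·c_4 = 0.2041·4 + (-0.4082)·(-3) + 0.6124·(-4) + 0.6124·2 + (-0.2041)·2 = 0.4082; e_2·c_4 = 0.5941·4 + 0.4139·(-3) + (-0.3004)·(-4) + 0.1802·2 + (-0.5941)·2 = 1.5087; e_3·c_4 = 0.1654·4 + (-0.7896)·(-3) + (-0.3265)·(-4) + (-0.3652)·2 + (-0.3304)·2 = 2.9453.
u_4 = c_4 − 0.4082·e_1 − 1.5087·e_2 − 2.9453·e_3 = (2.5332, -1.1320, -2.8351, 2.5536, 3.9528).
‖u_4‖ = 6.1548, so e_4 = (0.4116, -0.1839, -0.4606, 0.4149, 0.6422).
Qᵀb = (1.2247, -1.0814, 3.1811, -0.2011).
Back-substitute: x_4 = -0.2011/6.1548 = -0.0327.
x_3 = (3.1811 − 2.9453·(-0.0327))/6.0598 = 0.5408.
x_2 = (-1.0814 − 0.4873·0.5408 − 1.5087·(-0.0327))/6.2417 = -0.2076.
x_1 = (1.2247 + 3.4701·(-0.2076) + 1.4289·0.5408 − 0.4082·(-0.0327))/4.8990 = 0.2634.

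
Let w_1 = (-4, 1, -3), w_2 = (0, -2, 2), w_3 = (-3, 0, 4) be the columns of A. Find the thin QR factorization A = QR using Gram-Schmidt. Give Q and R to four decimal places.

Q = [[-0.7845, -0.5230, -0.3333], [0.1961, -0.7191, 0.6667], [-0.5883, 0.4576, 0.6667]], R = [[5.0990, -1.5689, 0.0000], [0.0000, 2.3534, 3.3993], [0.0000, 0.0000, 3.6667]]

w_1 = (-4, 1, -3); ‖w_1‖ = 5.0990, so q_1 = (-0.7845, 0.1961, -0.5883).
q_1·w_2 = (-0.7845)·0 + 0.1961·(-2) + (-0.5883)·2 = -1.5689.
u_2 = w_2 + 1.5689·q_1 = (-1.2308, -1.6923, 1.0769).
‖u_2‖ = 2.3534, so q_2 = (-0.5230, -0.7191, 0.4576).
q_1·w_3 = (-0.7845)·(-3) + 0.1961·0 + (-0.5883)·4 = 0.0000; q_2·w_3 = (-0.5230)·(-3) + (-0.7191)·0 + 0.4576·4 = 3.3993.
u_3 = w_3 + 0.0000·q_1 − 3.3993·q_2 = (-1.2222, 2.4444, 2.4444).
‖u_3‖ = 3.6667, so q_3 = (-0.3333, 0.6667, 0.6667).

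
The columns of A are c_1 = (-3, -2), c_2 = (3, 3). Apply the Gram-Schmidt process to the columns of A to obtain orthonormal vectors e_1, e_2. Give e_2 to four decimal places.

e_1 = c_1/‖c_1‖ = (-3, -2)/3.6056 = (-0.8321, -0.5547).
r_{12} = e_1·c_2 = -4.1603.
u_2 = c_2 + 4.1603·e_1 = (-0.4615, 0.6923).
‖u_2‖ = 0.8321, so e_2 = (-0.5547, 0.8321).

e_2 = (-0.5547, 0.8321)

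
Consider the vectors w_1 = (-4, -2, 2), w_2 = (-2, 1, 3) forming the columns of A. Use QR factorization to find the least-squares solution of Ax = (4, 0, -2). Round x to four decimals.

x = (-0.5833, -0.5000)

q_1 = w_1/‖w_1‖ = (-4, -2, 2)/4.8990 = (-0.8165, -0.4082, 0.4082).
r_{12} = q_1·w_2 = 2.4495.
u_2 = w_2 − 2.4495·q_1 = (0.0000, 2.0000, 2.0000).
‖u_2‖ = 2.8284, so q_2 = (0.0000, 0.7071, 0.7071).
Qᵀb = (-4.0825, -1.4142).
Back-substitute: x_2 = -1.4142/2.8284 = -0.5000.
x_1 = (-4.0825 − 2.4495·(-0.5000))/4.8990 = -0.5833.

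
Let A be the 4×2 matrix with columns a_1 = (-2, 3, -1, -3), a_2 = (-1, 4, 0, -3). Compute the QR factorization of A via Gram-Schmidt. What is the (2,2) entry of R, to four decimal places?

r_{22} = 1.7321

q_1 = a_1/‖a_1‖ = (-2, 3, -1, -3)/4.7958 = (-0.4170, 0.6255, -0.2085, -0.6255).
r_{12} = q_1·a_2 = 4.7958.
u_2 = a_2 − 4.7958·q_1 = (1.0000, 1.0000, 1.0000, 0.0000).
r_{22} = ‖u_2‖ = 1.7321.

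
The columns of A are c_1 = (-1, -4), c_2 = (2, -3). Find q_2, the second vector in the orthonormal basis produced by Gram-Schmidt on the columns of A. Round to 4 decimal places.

c_1 = (-1, -4); ‖c_1‖ = 4.1231, so q_1 = (-0.2425, -0.9701).
q_1·c_2 = (-0.2425)·2 + (-0.9701)·(-3) = 2.4254.
u_2 = c_2 − 2.4254·q_1 = (2.5882, -0.6471).
‖u_2‖ = 2.6679, so q_2 = (0.9701, -0.2425).

q_2 = (0.9701, -0.2425)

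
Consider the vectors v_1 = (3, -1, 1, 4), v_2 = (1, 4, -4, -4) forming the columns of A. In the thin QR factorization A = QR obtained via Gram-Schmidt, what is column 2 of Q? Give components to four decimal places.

e_2 = (0.5832, 0.5638, -0.5638, -0.1555)

v_1 = (3, -1, 1, 4); ‖v_1‖ = 5.1962, so e_1 = (0.5774, -0.1925, 0.1925, 0.7698).
e_1·v_2 = 0.5774·1 + (-0.1925)·4 + 0.1925·(-4) + 0.7698·(-4) = -4.0415.
u_2 = v_2 + 4.0415·e_1 = (3.3333, 3.2222, -3.2222, -0.8889).
‖u_2‖ = 5.7155, so e_2 = (0.5832, 0.5638, -0.5638, -0.1555).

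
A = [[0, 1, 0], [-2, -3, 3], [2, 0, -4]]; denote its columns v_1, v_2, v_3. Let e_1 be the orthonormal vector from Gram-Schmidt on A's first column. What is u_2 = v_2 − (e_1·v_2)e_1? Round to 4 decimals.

e_1 = v_1/‖v_1‖ = (0, -2, 2)/2.8284 = (0.0000, -0.7071, 0.7071).
r_{12} = e_1·v_2 = 2.1213.
u_2 = v_2 − 2.1213·e_1 = (1.0000, -1.5000, -1.5000).

u_2 = (1.0000, -1.5000, -1.5000)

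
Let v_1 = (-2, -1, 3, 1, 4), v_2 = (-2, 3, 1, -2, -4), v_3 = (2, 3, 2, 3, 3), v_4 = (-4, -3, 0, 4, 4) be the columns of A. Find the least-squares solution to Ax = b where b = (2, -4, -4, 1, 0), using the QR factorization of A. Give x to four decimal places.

e_1 = v_1/‖v_1‖ = (-2, -1, 3, 1, 4)/5.5678 = (-0.3592, -0.1796, 0.5388, 0.1796, 0.7184).
r_{12} = e_1·v_2 = -2.5145.
u_2 = v_2 + 2.5145·e_1 = (-2.9032, 2.5484, 2.3548, -1.5484, -2.1935).
‖u_2‖ = 5.2609, so e_2 = (-0.5518, 0.4844, 0.4476, -0.2943, -0.4170).
r_{13} = e_1·v_3 = 2.5145; r_{23} = e_2·v_3 = -0.8891.
u_3 = v_3 − 2.5145·e_1 + 0.8891·e_2 = (2.4126, 3.8823, 1.0431, 2.2867, 0.8228).
‖u_3‖ = 5.2808, so e_3 = (0.4569, 0.7352, 0.1975, 0.4330, 0.1558).
r_{14} = e_1·v_4 = 5.5678; r_{24} = e_2·v_4 = -2.0909; r_{34} = e_3·v_4 = -1.6776.
u_4 = v_4 − 5.5678·e_1 + 2.0909·e_2 + 1.6776·e_3 = (-2.3874, 0.2461, -1.7327, 3.1110, -0.6104).
‖u_4‖ = 4.3375, so e_4 = (-0.5504, 0.0567, -0.3995, 0.7172, -0.1407).
Qᵀb = (-1.9757, -5.1260, -2.3841, 0.9873).
Back-substitute: x_4 = 0.9873/4.3375 = 0.2276.
x_3 = (-2.3841 + 1.6776·0.2276)/5.2808 = -0.3791.
x_2 = (-5.1260 + 0.8891·(-0.3791) + 2.0909·0.2276)/5.2609 = -0.9480.
x_1 = (-1.9757 + 2.5145·(-0.9480) − 2.5145·(-0.3791) − 5.5678·0.2276)/5.5678 = -0.8394.

x = (-0.8394, -0.9480, -0.3791, 0.2276)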